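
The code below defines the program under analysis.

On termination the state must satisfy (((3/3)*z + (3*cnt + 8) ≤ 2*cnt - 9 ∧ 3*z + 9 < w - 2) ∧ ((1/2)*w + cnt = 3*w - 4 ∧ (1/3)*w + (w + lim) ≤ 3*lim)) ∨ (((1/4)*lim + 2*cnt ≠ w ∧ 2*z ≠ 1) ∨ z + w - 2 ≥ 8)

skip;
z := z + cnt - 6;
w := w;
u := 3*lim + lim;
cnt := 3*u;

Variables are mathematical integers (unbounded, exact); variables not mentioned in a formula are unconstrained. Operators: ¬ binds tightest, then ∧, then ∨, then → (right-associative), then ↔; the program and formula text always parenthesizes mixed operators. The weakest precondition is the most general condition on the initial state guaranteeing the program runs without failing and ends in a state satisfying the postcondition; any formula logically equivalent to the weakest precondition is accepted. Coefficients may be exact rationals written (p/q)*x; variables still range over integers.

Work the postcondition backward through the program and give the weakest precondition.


Working backward. After the program, the postcondition (((3/3)*z + (3*cnt + 8) ≤ 2*cnt - 9 ∧ 3*z + 9 < w - 2) ∧ ((1/2)*w + cnt = 3*w - 4 ∧ (1/3)*w + (w + lim) ≤ 3*lim)) ∨ (((1/4)*lim + 2*cnt ≠ w ∧ 2*z ≠ 1) ∨ z + w - 2 ≥ 8) must hold; in canonical form it is (cnt + z ≤ -17 ∧ 3*z < w - 11 ∧ cnt = (5/2)*w - 4 ∧ (4/3)*w ≤ 2*lim) ∨ (2*cnt + (1/4)*lim ≠ w ∧ 2*z ≠ 1) ∨ w + z ≥ 10.
Before cnt := 3*u: (3*u + z ≤ -17 ∧ 3*z < w - 11 ∧ 3*u = (5/2)*w - 4 ∧ (4/3)*w ≤ 2*lim) ∨ ((1/4)*lim + 6*u ≠ w ∧ 2*z ≠ 1) ∨ w + z ≥ 10
Before u := 3*lim + lim: (12*lim + z ≤ -17 ∧ 3*z < w - 11 ∧ 12*lim = (5/2)*w - 4 ∧ (4/3)*w ≤ 2*lim) ∨ ((97/4)*lim ≠ w ∧ 2*z ≠ 1) ∨ w + z ≥ 10
Before w := w: (12*lim + z ≤ -17 ∧ 3*z < w - 11 ∧ 12*lim = (5/2)*w - 4 ∧ (4/3)*w ≤ 2*lim) ∨ ((97/4)*lim ≠ w ∧ 2*z ≠ 1) ∨ w + z ≥ 10
Before z := z + cnt - 6: (cnt + 12*lim + z ≤ -11 ∧ 3*cnt + 3*z < w + 7 ∧ 12*lim = (5/2)*w - 4 ∧ (4/3)*w ≤ 2*lim) ∨ ((97/4)*lim ≠ w ∧ 2*cnt + 2*z ≠ 13) ∨ cnt + w + z ≥ 16
Before skip: (cnt + 12*lim + z ≤ -11 ∧ 3*cnt + 3*z < w + 7 ∧ 12*lim = (5/2)*w - 4 ∧ (4/3)*w ≤ 2*lim) ∨ ((97/4)*lim ≠ w ∧ 2*cnt + 2*z ≠ 13) ∨ cnt + w + z ≥ 16
Answer: WP = (cnt + 12*lim + z ≤ -11 ∧ 3*cnt + 3*z < w + 7 ∧ 12*lim = (5/2)*w - 4 ∧ (4/3)*w ≤ 2*lim) ∨ ((97/4)*lim ≠ w ∧ 2*cnt + 2*z ≠ 13) ∨ cnt + w + z ≥ 16


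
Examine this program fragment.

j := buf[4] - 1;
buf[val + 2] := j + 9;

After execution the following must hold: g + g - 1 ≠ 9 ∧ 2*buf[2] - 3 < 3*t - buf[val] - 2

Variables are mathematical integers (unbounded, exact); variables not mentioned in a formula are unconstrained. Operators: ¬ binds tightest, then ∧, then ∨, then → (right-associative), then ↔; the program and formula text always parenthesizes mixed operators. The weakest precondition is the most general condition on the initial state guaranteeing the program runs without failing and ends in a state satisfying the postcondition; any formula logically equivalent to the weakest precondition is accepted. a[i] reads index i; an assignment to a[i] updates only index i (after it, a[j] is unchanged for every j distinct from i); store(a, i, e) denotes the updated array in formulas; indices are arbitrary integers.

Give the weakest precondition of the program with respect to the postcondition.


Working backward. After the program, the postcondition g + g - 1 ≠ 9 ∧ 2*buf[2] - 3 < 3*t - buf[val] - 2 must hold; in canonical form it is 2*g ≠ 10 ∧ 2*buf[2] + buf[val] < 3*t + 1.
Before buf[val + 2] := j + 9: 2*g ≠ 10 ∧ 2*store(buf, val + 2, j + 9)[2] + store(buf, val + 2, j + 9)[val] < 3*t + 1
Before j := buf[4] - 1: 2*g ≠ 10 ∧ 2*store(buf, val + 2, buf[4] + 8)[2] + store(buf, val + 2, buf[4] + 8)[val] < 3*t + 1
Answer: WP = 2*g ≠ 10 ∧ 2*store(buf, val + 2, buf[4] + 8)[2] + store(buf, val + 2, buf[4] + 8)[val] < 3*t + 1


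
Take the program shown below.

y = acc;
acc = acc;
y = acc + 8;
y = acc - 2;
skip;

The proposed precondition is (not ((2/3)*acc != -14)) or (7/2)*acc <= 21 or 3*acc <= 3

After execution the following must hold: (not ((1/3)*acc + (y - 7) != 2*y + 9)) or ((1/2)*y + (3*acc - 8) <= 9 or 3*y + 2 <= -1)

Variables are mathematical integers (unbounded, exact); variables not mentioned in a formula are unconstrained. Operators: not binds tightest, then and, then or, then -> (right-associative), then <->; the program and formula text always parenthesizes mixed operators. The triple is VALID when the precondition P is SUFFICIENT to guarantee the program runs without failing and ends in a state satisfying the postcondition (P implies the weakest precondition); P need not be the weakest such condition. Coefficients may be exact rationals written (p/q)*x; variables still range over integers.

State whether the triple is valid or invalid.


Working backward. After the program, the postcondition (not ((1/3)*acc + (y - 7) != 2*y + 9)) or ((1/2)*y + (3*acc - 8) <= 9 or 3*y + 2 <= -1) must hold; in canonical form it is (not ((1/3)*acc != y + 16)) or 3*acc + (1/2)*y <= 17 or 3*y <= -3.
Before skip: (not ((1/3)*acc != y + 16)) or 3*acc + (1/2)*y <= 17 or 3*y <= -3
Before y := acc - 2: (not ((2/3)*acc != -14)) or (7/2)*acc <= 18 or 3*acc <= 3
Before y := acc + 8: (not ((2/3)*acc != -14)) or (7/2)*acc <= 18 or 3*acc <= 3
Before acc := acc: (not ((2/3)*acc != -14)) or (7/2)*acc <= 18 or 3*acc <= 3
Before y := acc: (not ((2/3)*acc != -14)) or (7/2)*acc <= 18 or 3*acc <= 3
The weakest precondition is (not ((2/3)*acc != -14)) or (7/2)*acc <= 18 or 3*acc <= 3.
Check whether (not ((2/3)*acc != -14)) or (7/2)*acc <= 21 or 3*acc <= 3 implies it.
Countermodel: at the initial state acc = 6, the precondition holds but the weakest precondition fails.
Answer: invalid


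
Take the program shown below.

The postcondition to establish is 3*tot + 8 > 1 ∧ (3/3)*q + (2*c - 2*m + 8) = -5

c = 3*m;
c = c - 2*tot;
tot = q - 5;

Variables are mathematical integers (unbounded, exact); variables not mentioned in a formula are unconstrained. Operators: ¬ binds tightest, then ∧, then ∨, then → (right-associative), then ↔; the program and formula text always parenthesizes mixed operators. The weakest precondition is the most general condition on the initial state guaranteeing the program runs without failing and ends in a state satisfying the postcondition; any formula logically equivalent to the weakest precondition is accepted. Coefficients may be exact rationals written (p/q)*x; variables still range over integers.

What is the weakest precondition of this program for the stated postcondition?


Working backward. After the program, the postcondition 3*tot + 8 > 1 ∧ (3/3)*q + (2*c - 2*m + 8) = -5 must hold; in canonical form it is 3*tot > -7 ∧ 2*c + q = 2*m - 13.
Before tot := q - 5: 3*q > 8 ∧ 2*c + q = 2*m - 13
Before c := c - 2*tot: 3*q > 8 ∧ 2*c + q = 2*m + 4*tot - 13
Before c := 3*m: 3*q > 8 ∧ 4*m + q = 4*tot - 13
Answer: WP = 3*q > 8 ∧ 4*m + q = 4*tot - 13


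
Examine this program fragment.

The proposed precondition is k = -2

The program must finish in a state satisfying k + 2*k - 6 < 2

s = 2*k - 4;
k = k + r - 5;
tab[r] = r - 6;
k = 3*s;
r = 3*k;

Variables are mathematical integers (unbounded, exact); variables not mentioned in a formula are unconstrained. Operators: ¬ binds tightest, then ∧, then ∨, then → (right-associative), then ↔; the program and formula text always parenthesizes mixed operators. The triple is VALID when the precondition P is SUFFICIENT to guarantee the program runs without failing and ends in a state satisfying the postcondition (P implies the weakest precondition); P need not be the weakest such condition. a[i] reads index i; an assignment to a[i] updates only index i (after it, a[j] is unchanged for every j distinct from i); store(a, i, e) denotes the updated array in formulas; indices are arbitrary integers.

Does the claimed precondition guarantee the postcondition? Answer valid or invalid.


Working backward. After the program, the postcondition k + 2*k - 6 < 2 must hold; in canonical form it is 3*k < 8.
Before r := 3*k: 3*k < 8
Before k := 3*s: 9*s < 8
Before tab[r] := r - 6: 9*s < 8
Before k := k + r - 5: 9*s < 8
Before s := 2*k - 4: 18*k < 44
The weakest precondition is 18*k < 44.
Check whether k = -2 implies it.
Every state satisfying the precondition satisfies the weakest precondition: the implication holds.
Answer: valid


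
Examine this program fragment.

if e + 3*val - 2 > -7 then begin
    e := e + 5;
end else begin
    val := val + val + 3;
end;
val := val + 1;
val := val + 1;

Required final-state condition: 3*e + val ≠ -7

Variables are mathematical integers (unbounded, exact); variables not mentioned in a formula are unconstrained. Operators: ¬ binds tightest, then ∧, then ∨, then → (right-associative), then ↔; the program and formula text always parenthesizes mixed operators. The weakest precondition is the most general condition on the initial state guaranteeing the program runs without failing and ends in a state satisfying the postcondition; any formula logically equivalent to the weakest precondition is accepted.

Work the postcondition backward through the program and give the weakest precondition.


Working backward. After the program, 3*e + val ≠ -7 must hold.
Before val := val + 1: 3*e + val ≠ -8
Before val := val + 1: 3*e + val ≠ -9
Then branch requires 3*e + val ≠ -24; else branch requires 3*e + 2*val ≠ -12.
Before the if: (e + 3*val > -5 → 3*e + val ≠ -24) ∧ ((¬(e + 3*val > -5)) → 3*e + 2*val ≠ -12)
Answer: WP = (e + 3*val > -5 → 3*e + val ≠ -24) ∧ ((¬(e + 3*val > -5)) → 3*e + 2*val ≠ -12)


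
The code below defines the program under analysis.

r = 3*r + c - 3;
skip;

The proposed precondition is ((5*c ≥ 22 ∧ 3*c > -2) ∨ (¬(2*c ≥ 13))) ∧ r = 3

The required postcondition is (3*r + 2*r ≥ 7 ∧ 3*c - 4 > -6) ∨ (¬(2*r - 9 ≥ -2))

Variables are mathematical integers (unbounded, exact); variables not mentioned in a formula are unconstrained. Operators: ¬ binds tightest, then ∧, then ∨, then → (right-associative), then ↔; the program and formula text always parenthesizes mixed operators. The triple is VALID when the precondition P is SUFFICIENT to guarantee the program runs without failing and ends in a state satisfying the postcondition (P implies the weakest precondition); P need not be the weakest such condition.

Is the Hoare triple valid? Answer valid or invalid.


Working backward. After the program, the postcondition (3*r + 2*r ≥ 7 ∧ 3*c - 4 > -6) ∨ (¬(2*r - 9 ≥ -2)) must hold; in canonical form it is (5*r ≥ 7 ∧ 3*c > -2) ∨ (¬(2*r ≥ 7)).
Before skip: (5*r ≥ 7 ∧ 3*c > -2) ∨ (¬(2*r ≥ 7))
Before r := 3*r + c - 3: (5*c + 15*r ≥ 22 ∧ 3*c > -2) ∨ (¬(2*c + 6*r ≥ 13))
The weakest precondition is (5*c + 15*r ≥ 22 ∧ 3*c > -2) ∨ (¬(2*c + 6*r ≥ 13)).
Check whether ((5*c ≥ 22 ∧ 3*c > -2) ∨ (¬(2*c ≥ 13))) ∧ r = 3 implies it.
Countermodel: at the initial state c = -1, r = 3, the precondition holds but the weakest precondition fails.
Answer: invalid


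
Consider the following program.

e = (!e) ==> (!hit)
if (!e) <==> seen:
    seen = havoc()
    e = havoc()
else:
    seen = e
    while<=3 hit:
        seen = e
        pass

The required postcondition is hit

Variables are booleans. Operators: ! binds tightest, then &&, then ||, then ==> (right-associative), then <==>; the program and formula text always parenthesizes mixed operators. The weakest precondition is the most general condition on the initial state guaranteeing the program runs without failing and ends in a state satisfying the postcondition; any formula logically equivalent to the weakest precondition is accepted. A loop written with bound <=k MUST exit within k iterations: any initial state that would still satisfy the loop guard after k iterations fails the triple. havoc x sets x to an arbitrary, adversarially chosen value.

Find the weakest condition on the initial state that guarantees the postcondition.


Working backward. After the program, hit must hold.
Then branch requires hit; else branch requires (hit ==> ((hit ==> ((!hit) && ((!hit) ==> hit))) && ((!hit) ==> hit))) && ((!hit) ==> hit).
Before the if: (((!e) <==> seen) ==> hit) && ((!((!e) <==> seen)) ==> ((hit ==> ((hit ==> ((!hit) && ((!hit) ==> hit))) && ((!hit) ==> hit))) && ((!hit) ==> hit)))
Before e := (!e) ==> (!hit): (((!((!e) ==> (!hit))) <==> seen) ==> hit) && ((!((!((!e) ==> (!hit))) <==> seen)) ==> ((hit ==> ((hit ==> ((!hit) && ((!hit) ==> hit))) && ((!hit) ==> hit))) && ((!hit) ==> hit)))
Answer: WP = (((!((!e) ==> (!hit))) <==> seen) ==> hit) && ((!((!((!e) ==> (!hit))) <==> seen)) ==> ((hit ==> ((hit ==> ((!hit) && ((!hit) ==> hit))) && ((!hit) ==> hit))) && ((!hit) ==> hit)))


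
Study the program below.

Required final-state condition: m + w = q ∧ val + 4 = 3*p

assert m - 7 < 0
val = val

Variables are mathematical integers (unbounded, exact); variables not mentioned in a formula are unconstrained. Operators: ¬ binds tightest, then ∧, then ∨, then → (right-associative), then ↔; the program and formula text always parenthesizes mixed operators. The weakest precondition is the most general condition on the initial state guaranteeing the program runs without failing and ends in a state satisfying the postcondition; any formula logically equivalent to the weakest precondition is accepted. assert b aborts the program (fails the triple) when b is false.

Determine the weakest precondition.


Working backward. After the program, the postcondition m + w = q ∧ val + 4 = 3*p must hold; in canonical form it is m + w = q ∧ val = 3*p - 4.
Before val := val: m + w = q ∧ val = 3*p - 4
Before assert m - 7 < 0: m < 7 ∧ m + w = q ∧ val = 3*p - 4
Answer: WP = m < 7 ∧ m + w = q ∧ val = 3*p - 4


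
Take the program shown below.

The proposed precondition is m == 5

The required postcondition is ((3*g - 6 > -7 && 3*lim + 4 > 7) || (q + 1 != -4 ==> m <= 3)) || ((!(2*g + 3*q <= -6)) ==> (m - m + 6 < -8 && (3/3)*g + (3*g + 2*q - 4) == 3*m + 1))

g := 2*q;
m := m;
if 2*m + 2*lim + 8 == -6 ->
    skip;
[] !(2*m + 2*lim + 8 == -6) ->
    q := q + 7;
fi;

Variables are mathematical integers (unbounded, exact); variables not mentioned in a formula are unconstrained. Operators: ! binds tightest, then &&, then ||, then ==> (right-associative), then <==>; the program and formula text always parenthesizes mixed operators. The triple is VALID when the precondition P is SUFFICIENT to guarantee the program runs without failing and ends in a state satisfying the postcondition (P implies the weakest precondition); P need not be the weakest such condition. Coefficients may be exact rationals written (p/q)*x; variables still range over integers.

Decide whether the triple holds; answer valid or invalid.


Working backward. After the program, the postcondition ((3*g - 6 > -7 && 3*lim + 4 > 7) || (q + 1 != -4 ==> m <= 3)) || ((!(2*g + 3*q <= -6)) ==> (m - m + 6 < -8 && (3/3)*g + (3*g + 2*q - 4) == 3*m + 1)) must hold; in canonical form it is (3*g > -1 && 3*lim > 3) || (q != -5 ==> m <= 3) || 2*g + 3*q <= -6.
Then branch requires (3*g > -1 && 3*lim > 3) || (q != -5 ==> m <= 3) || 2*g + 3*q <= -6; else branch requires (3*g > -1 && 3*lim > 3) || (q != -12 ==> m <= 3) || 2*g + 3*q <= -27.
Before the if: (2*lim + 2*m == -14 ==> ((3*g > -1 && 3*lim > 3) || (q != -5 ==> m <= 3) || 2*g + 3*q <= -6)) && ((!(2*lim + 2*m == -14)) ==> ((3*g > -1 && 3*lim > 3) || (q != -12 ==> m <= 3) || 2*g + 3*q <= -27))
Before m := m: (2*lim + 2*m == -14 ==> ((3*g > -1 && 3*lim > 3) || (q != -5 ==> m <= 3) || 2*g + 3*q <= -6)) && ((!(2*lim + 2*m == -14)) ==> ((3*g > -1 && 3*lim > 3) || (q != -12 ==> m <= 3) || 2*g + 3*q <= -27))
Before g := 2*q: (2*lim + 2*m == -14 ==> ((6*q > -1 && 3*lim > 3) || (q != -5 ==> m <= 3) || 7*q <= -6)) && ((!(2*lim + 2*m == -14)) ==> ((6*q > -1 && 3*lim > 3) || (q != -12 ==> m <= 3) || 7*q <= -27))
The weakest precondition is (2*lim + 2*m == -14 ==> ((6*q > -1 && 3*lim > 3) || (q != -5 ==> m <= 3) || 7*q <= -6)) && ((!(2*lim + 2*m == -14)) ==> ((6*q > -1 && 3*lim > 3) || (q != -12 ==> m <= 3) || 7*q <= -27)).
Check whether m == 5 implies it.
Countermodel: at the initial state lim = 2, m = 5, q = -1, the precondition holds but the weakest precondition fails.
Answer: invalid


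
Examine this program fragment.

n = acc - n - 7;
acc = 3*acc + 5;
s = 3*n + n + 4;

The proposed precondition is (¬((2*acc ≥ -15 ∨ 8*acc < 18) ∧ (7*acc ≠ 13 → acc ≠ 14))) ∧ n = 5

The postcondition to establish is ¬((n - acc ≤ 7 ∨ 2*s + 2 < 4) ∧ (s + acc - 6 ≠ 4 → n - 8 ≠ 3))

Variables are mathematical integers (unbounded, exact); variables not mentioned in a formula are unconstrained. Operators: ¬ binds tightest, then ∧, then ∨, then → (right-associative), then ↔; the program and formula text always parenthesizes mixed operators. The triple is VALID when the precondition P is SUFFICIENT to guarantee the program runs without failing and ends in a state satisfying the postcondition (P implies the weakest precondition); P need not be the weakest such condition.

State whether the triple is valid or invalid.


Working backward. After the program, the postcondition ¬((n - acc ≤ 7 ∨ 2*s + 2 < 4) ∧ (s + acc - 6 ≠ 4 → n - 8 ≠ 3)) must hold; in canonical form it is ¬((n ≤ acc + 7 ∨ 2*s < 2) ∧ (acc + s ≠ 10 → n ≠ 11)).
Before s := 3*n + n + 4: ¬((n ≤ acc + 7 ∨ 8*n < -6) ∧ (acc + 4*n ≠ 6 → n ≠ 11))
Before acc := 3*acc + 5: ¬((n ≤ 3*acc + 12 ∨ 8*n < -6) ∧ (3*acc + 4*n ≠ 1 → n ≠ 11))
Before n := acc - n - 7: ¬((2*acc + n ≥ -19 ∨ 8*acc < 8*n + 50) ∧ (7*acc ≠ 4*n + 29 → acc ≠ n + 18))
The weakest precondition is ¬((2*acc + n ≥ -19 ∨ 8*acc < 8*n + 50) ∧ (7*acc ≠ 4*n + 29 → acc ≠ n + 18)).
Check whether (¬((2*acc ≥ -15 ∨ 8*acc < 18) ∧ (7*acc ≠ 13 → acc ≠ 14))) ∧ n = 5 implies it.
Countermodel: at the initial state acc = 14, n = 5, the precondition holds but the weakest precondition fails.
Answer: invalid


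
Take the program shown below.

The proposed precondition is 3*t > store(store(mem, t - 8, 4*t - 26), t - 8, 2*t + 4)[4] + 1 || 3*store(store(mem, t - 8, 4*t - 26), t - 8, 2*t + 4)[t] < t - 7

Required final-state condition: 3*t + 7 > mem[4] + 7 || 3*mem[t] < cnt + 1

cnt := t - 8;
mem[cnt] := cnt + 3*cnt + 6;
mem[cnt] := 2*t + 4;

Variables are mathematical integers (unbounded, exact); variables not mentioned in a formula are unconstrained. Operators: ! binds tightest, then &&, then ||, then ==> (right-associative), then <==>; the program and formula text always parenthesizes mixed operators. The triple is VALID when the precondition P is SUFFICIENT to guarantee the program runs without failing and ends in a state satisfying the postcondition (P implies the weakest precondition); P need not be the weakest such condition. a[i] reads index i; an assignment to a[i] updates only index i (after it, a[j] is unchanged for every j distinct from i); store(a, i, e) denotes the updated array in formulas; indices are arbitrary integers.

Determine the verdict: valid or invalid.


Working backward. After the program, the postcondition 3*t + 7 > mem[4] + 7 || 3*mem[t] < cnt + 1 must hold; in canonical form it is 3*t > mem[4] || 3*mem[t] < cnt + 1.
Before mem[cnt] := 2*t + 4: 3*t > store(mem, cnt, 2*t + 4)[4] || 3*store(mem, cnt, 2*t + 4)[t] < cnt + 1
Before mem[cnt] := cnt + 3*cnt + 6: 3*t > store(store(mem, cnt, 4*cnt + 6), cnt, 2*t + 4)[4] || 3*store(store(mem, cnt, 4*cnt + 6), cnt, 2*t + 4)[t] < cnt + 1
Before cnt := t - 8: 3*t > store(store(mem, t - 8, 4*t - 26), t - 8, 2*t + 4)[4] || 3*store(store(mem, t - 8, 4*t - 26), t - 8, 2*t + 4)[t] < t - 7
The weakest precondition is 3*t > store(store(mem, t - 8, 4*t - 26), t - 8, 2*t + 4)[4] || 3*store(store(mem, t - 8, 4*t - 26), t - 8, 2*t + 4)[t] < t - 7.
Check whether 3*t > store(store(mem, t - 8, 4*t - 26), t - 8, 2*t + 4)[4] + 1 || 3*store(store(mem, t - 8, 4*t - 26), t - 8, 2*t + 4)[t] < t - 7 implies it.
Every state satisfying the precondition satisfies the weakest precondition: the implication holds.
Answer: valid


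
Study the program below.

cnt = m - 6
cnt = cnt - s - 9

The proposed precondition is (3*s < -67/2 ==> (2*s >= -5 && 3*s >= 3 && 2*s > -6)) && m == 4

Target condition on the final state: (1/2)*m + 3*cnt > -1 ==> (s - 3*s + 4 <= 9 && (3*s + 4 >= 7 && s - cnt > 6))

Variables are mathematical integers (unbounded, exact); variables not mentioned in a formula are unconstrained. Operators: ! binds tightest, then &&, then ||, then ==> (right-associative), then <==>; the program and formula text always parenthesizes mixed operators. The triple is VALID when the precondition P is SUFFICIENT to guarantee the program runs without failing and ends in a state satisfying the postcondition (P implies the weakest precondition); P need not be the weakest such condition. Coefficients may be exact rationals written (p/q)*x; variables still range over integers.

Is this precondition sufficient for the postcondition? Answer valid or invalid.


Working backward. After the program, the postcondition (1/2)*m + 3*cnt > -1 ==> (s - 3*s + 4 <= 9 && (3*s + 4 >= 7 && s - cnt > 6)) must hold; in canonical form it is 3*cnt + (1/2)*m > -1 ==> (2*s >= -5 && 3*s >= 3 && s > cnt + 6).
Before cnt := cnt - s - 9: 3*cnt + (1/2)*m > 3*s + 26 ==> (2*s >= -5 && 3*s >= 3 && 2*s > cnt - 3)
Before cnt := m - 6: (7/2)*m > 3*s + 44 ==> (2*s >= -5 && 3*s >= 3 && 2*s > m - 9)
The weakest precondition is (7/2)*m > 3*s + 44 ==> (2*s >= -5 && 3*s >= 3 && 2*s > m - 9).
Check whether (3*s < -67/2 ==> (2*s >= -5 && 3*s >= 3 && 2*s > -6)) && m == 4 implies it.
Countermodel: at the initial state m = 4, s = -11, the precondition holds but the weakest precondition fails.
Answer: invalid


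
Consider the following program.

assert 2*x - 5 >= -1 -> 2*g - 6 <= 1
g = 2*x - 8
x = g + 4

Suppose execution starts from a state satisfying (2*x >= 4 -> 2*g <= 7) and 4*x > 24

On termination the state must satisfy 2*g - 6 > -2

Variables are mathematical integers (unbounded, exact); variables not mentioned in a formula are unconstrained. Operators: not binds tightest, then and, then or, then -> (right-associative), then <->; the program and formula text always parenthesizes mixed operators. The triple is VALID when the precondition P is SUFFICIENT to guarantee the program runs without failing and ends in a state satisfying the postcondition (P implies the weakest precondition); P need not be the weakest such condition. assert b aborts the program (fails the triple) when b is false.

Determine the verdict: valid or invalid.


Working backward. After the program, the postcondition 2*g - 6 > -2 must hold; in canonical form it is 2*g > 4.
Before x := g + 4: 2*g > 4
Before g := 2*x - 8: 4*x > 20
Before assert 2*x - 5 >= -1 -> 2*g - 6 <= 1: (2*x >= 4 -> 2*g <= 7) and 4*x > 20
The weakest precondition is (2*x >= 4 -> 2*g <= 7) and 4*x > 20.
Check whether (2*x >= 4 -> 2*g <= 7) and 4*x > 24 implies it.
Every state satisfying the precondition satisfies the weakest precondition: the implication holds.
Answer: valid


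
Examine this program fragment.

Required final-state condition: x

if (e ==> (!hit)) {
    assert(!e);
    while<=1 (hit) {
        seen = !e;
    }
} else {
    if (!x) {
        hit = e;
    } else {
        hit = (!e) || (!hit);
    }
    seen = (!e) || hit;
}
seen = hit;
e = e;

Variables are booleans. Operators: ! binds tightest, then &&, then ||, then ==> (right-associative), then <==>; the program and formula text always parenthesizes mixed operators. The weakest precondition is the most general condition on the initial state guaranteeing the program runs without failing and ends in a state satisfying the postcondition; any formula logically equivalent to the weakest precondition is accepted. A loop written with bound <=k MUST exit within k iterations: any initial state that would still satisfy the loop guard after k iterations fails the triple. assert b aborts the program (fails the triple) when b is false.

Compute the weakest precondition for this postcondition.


Working backward. After the program, x must hold.
Before e := e: x
Before seen := hit: x
Then branch requires (!e) && (hit ==> ((!hit) && x)) && ((!hit) ==> x); else branch requires (!x) ==> x.
Before the if: ((e ==> (!hit)) ==> ((!e) && (hit ==> ((!hit) && x)) && ((!hit) ==> x))) && ((!(e ==> (!hit))) ==> ((!x) ==> x))
Answer: WP = ((e ==> (!hit)) ==> ((!e) && (hit ==> ((!hit) && x)) && ((!hit) ==> x))) && ((!(e ==> (!hit))) ==> ((!x) ==> x))


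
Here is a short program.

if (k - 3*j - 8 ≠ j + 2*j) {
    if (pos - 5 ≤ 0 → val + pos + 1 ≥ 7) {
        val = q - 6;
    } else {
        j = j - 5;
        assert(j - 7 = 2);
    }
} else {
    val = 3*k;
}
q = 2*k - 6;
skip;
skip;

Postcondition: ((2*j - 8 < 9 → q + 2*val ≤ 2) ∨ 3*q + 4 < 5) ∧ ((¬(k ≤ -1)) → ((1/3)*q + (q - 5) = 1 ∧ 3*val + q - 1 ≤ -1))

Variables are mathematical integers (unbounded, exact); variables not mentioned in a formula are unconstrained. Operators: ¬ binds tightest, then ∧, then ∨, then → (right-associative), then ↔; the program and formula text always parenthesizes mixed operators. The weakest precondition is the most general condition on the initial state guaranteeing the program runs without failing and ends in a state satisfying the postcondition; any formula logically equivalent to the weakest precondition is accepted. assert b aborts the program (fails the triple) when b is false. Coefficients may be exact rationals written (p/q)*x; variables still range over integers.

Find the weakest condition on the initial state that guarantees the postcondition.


Working backward. After the program, the postcondition ((2*j - 8 < 9 → q + 2*val ≤ 2) ∨ 3*q + 4 < 5) ∧ ((¬(k ≤ -1)) → ((1/3)*q + (q - 5) = 1 ∧ 3*val + q - 1 ≤ -1)) must hold; in canonical form it is ((2*j < 17 → q + 2*val ≤ 2) ∨ 3*q < 1) ∧ ((¬(k ≤ -1)) → ((4/3)*q = 6 ∧ q + 3*val ≤ 0)).
Before skip: ((2*j < 17 → q + 2*val ≤ 2) ∨ 3*q < 1) ∧ ((¬(k ≤ -1)) → ((4/3)*q = 6 ∧ q + 3*val ≤ 0))
Before skip: ((2*j < 17 → q + 2*val ≤ 2) ∨ 3*q < 1) ∧ ((¬(k ≤ -1)) → ((4/3)*q = 6 ∧ q + 3*val ≤ 0))
Before q := 2*k - 6: ((2*j < 17 → 2*k + 2*val ≤ 8) ∨ 6*k < 19) ∧ ((¬(k ≤ -1)) → ((8/3)*k = 14 ∧ 2*k + 3*val ≤ 6))
Then branch requires ((pos ≤ 5 → pos + val ≥ 6) → (((2*j < 17 → 2*k + 2*q ≤ 20) ∨ 6*k < 19) ∧ ((¬(k ≤ -1)) → ((8/3)*k = 14 ∧ 2*k + 3*q ≤ 24)))) ∧ ((¬(pos ≤ 5 → pos + val ≥ 6)) → (j = 14 ∧ ((2*j < 27 → 2*k + 2*val ≤ 8) ∨ 6*k < 19) ∧ ((¬(k ≤ -1)) → ((8/3)*k = 14 ∧ 2*k + 3*val ≤ 6)))); else branch requires ((2*j < 17 → 8*k ≤ 8) ∨ 6*k < 19) ∧ ((¬(k ≤ -1)) → ((8/3)*k = 14 ∧ 11*k ≤ 6)).
Before the if: (k ≠ 6*j + 8 → (((pos ≤ 5 → pos + val ≥ 6) → (((2*j < 17 → 2*k + 2*q ≤ 20) ∨ 6*k < 19) ∧ ((¬(k ≤ -1)) → ((8/3)*k = 14 ∧ 2*k + 3*q ≤ 24)))) ∧ ((¬(pos ≤ 5 → pos + val ≥ 6)) → (j = 14 ∧ ((2*j < 27 → 2*k + 2*val ≤ 8) ∨ 6*k < 19) ∧ ((¬(k ≤ -1)) → ((8/3)*k = 14 ∧ 2*k + 3*val ≤ 6)))))) ∧ ((¬(k ≠ 6*j + 8)) → (((2*j < 17 → 8*k ≤ 8) ∨ 6*k < 19) ∧ ((¬(k ≤ -1)) → ((8/3)*k = 14 ∧ 11*k ≤ 6))))
Answer: WP = (k ≠ 6*j + 8 → (((pos ≤ 5 → pos + val ≥ 6) → (((2*j < 17 → 2*k + 2*q ≤ 20) ∨ 6*k < 19) ∧ ((¬(k ≤ -1)) → ((8/3)*k = 14 ∧ 2*k + 3*q ≤ 24)))) ∧ ((¬(pos ≤ 5 → pos + val ≥ 6)) → (j = 14 ∧ ((2*j < 27 → 2*k + 2*val ≤ 8) ∨ 6*k < 19) ∧ ((¬(k ≤ -1)) → ((8/3)*k = 14 ∧ 2*k + 3*val ≤ 6)))))) ∧ ((¬(k ≠ 6*j + 8)) → (((2*j < 17 → 8*k ≤ 8) ∨ 6*k < 19) ∧ ((¬(k ≤ -1)) → ((8/3)*k = 14 ∧ 11*k ≤ 6))))


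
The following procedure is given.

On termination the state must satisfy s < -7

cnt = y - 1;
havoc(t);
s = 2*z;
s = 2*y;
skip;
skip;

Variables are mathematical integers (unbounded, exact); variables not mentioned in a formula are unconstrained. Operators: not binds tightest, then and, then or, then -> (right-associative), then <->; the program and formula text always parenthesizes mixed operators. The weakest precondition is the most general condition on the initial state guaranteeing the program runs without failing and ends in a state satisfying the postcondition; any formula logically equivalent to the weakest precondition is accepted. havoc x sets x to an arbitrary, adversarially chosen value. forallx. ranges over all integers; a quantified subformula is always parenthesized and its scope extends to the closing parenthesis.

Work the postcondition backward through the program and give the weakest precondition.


Working backward. After the program, s < -7 must hold.
Before skip: s < -7
Before skip: s < -7
Before s := 2*y: 2*y < -7
Before s := 2*z: 2*y < -7
Before havoc t: 2*y < -7
Before cnt := y - 1: 2*y < -7
Answer: WP = 2*y < -7


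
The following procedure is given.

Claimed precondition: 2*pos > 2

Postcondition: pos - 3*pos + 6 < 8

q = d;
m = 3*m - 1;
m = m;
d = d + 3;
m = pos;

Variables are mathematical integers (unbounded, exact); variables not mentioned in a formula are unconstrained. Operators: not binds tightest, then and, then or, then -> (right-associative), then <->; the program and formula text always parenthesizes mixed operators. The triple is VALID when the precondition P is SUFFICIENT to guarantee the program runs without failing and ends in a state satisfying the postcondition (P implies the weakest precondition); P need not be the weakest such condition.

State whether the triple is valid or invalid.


Working backward. After the program, the postcondition pos - 3*pos + 6 < 8 must hold; in canonical form it is 2*pos > -2.
Before m := pos: 2*pos > -2
Before d := d + 3: 2*pos > -2
Before m := m: 2*pos > -2
Before m := 3*m - 1: 2*pos > -2
Before q := d: 2*pos > -2
The weakest precondition is 2*pos > -2.
Check whether 2*pos > 2 implies it.
Every state satisfying the precondition satisfies the weakest precondition: the implication holds.
Answer: valid


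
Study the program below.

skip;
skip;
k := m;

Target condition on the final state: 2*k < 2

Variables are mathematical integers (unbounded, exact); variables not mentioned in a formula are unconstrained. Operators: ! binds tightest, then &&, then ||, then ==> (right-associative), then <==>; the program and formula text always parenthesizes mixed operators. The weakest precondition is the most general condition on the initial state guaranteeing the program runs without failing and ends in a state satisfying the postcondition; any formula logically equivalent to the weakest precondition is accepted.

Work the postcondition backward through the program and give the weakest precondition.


Working backward. After the program, 2*k < 2 must hold.
Before k := m: 2*m < 2
Before skip: 2*m < 2
Before skip: 2*m < 2
Answer: WP = 2*m < 2


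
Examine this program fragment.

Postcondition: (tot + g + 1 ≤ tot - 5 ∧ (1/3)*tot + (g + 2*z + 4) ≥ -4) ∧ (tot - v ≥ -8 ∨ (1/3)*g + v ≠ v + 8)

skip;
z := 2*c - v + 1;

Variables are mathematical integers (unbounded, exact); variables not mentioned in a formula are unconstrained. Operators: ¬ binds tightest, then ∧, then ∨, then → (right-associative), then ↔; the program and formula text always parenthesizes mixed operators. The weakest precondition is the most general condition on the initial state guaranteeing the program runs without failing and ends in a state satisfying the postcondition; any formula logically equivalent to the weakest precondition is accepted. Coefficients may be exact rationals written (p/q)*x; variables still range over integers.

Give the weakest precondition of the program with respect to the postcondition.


Working backward. After the program, the postcondition (tot + g + 1 ≤ tot - 5 ∧ (1/3)*tot + (g + 2*z + 4) ≥ -4) ∧ (tot - v ≥ -8 ∨ (1/3)*g + v ≠ v + 8) must hold; in canonical form it is g ≤ -6 ∧ g + (1/3)*tot + 2*z ≥ -8 ∧ (tot ≥ v - 8 ∨ (1/3)*g ≠ 8).
Before z := 2*c - v + 1: g ≤ -6 ∧ 4*c + g + (1/3)*tot ≥ 2*v - 10 ∧ (tot ≥ v - 8 ∨ (1/3)*g ≠ 8)
Before skip: g ≤ -6 ∧ 4*c + g + (1/3)*tot ≥ 2*v - 10 ∧ (tot ≥ v - 8 ∨ (1/3)*g ≠ 8)
Answer: WP = g ≤ -6 ∧ 4*c + g + (1/3)*tot ≥ 2*v - 10 ∧ (tot ≥ v - 8 ∨ (1/3)*g ≠ 8)


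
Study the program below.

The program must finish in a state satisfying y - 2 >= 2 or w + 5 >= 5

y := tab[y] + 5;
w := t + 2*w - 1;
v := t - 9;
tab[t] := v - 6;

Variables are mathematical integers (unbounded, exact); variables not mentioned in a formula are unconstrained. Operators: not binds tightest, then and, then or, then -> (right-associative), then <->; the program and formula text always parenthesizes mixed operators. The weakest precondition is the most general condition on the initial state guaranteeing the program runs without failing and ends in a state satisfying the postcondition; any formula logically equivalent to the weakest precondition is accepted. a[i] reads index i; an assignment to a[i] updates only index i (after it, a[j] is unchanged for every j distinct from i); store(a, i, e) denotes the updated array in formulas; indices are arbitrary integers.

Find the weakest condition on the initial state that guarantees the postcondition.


Working backward. After the program, the postcondition y - 2 >= 2 or w + 5 >= 5 must hold; in canonical form it is y >= 4 or w >= 0.
Before tab[t] := v - 6: y >= 4 or w >= 0
Before v := t - 9: y >= 4 or w >= 0
Before w := t + 2*w - 1: y >= 4 or t + 2*w >= 1
Before y := tab[y] + 5: tab[y] >= -1 or t + 2*w >= 1
Answer: WP = tab[y] >= -1 or t + 2*w >= 1


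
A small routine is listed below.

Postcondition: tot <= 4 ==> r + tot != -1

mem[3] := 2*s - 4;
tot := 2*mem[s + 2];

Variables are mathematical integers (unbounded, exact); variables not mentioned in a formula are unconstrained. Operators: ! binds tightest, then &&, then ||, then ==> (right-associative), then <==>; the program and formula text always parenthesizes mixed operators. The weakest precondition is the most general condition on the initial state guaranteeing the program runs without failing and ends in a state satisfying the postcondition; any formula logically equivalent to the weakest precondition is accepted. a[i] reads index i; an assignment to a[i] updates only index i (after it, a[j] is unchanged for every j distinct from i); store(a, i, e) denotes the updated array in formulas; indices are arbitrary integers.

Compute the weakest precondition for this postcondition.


Working backward. After the program, tot <= 4 ==> r + tot != -1 must hold.
Before tot := 2*mem[s + 2]: 2*mem[s + 2] <= 4 ==> 2*mem[s + 2] + r != -1
Before mem[3] := 2*s - 4: 2*store(mem, 3, 2*s - 4)[s + 2] <= 4 ==> 2*store(mem, 3, 2*s - 4)[s + 2] + r != -1
Answer: WP = 2*store(mem, 3, 2*s - 4)[s + 2] <= 4 ==> 2*store(mem, 3, 2*s - 4)[s + 2] + r != -1


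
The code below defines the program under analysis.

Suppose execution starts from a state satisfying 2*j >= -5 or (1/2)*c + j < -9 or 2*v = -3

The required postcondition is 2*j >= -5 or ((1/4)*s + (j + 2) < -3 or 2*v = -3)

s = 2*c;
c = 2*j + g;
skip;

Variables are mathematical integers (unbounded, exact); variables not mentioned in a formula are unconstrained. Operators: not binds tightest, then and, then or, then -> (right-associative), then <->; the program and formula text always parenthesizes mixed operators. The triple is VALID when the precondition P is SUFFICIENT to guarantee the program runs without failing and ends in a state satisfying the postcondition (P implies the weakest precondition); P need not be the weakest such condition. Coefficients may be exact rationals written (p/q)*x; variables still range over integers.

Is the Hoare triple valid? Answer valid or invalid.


Working backward. After the program, the postcondition 2*j >= -5 or ((1/4)*s + (j + 2) < -3 or 2*v = -3) must hold; in canonical form it is 2*j >= -5 or j + (1/4)*s < -5 or 2*v = -3.
Before skip: 2*j >= -5 or j + (1/4)*s < -5 or 2*v = -3
Before c := 2*j + g: 2*j >= -5 or j + (1/4)*s < -5 or 2*v = -3
Before s := 2*c: 2*j >= -5 or (1/2)*c + j < -5 or 2*v = -3
The weakest precondition is 2*j >= -5 or (1/2)*c + j < -5 or 2*v = -3.
Check whether 2*j >= -5 or (1/2)*c + j < -9 or 2*v = -3 implies it.
Every state satisfying the precondition satisfies the weakest precondition: the implication holds.
Answer: valid


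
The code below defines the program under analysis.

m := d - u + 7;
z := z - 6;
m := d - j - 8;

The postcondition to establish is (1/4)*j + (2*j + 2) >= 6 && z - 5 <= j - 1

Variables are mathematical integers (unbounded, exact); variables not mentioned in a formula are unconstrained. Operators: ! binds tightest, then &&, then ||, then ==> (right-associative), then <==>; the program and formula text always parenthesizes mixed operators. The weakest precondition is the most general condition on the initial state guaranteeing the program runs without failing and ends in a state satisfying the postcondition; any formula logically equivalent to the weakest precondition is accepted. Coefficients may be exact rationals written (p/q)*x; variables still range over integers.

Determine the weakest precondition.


Working backward. After the program, the postcondition (1/4)*j + (2*j + 2) >= 6 && z - 5 <= j - 1 must hold; in canonical form it is (9/4)*j >= 4 && z <= j + 4.
Before m := d - j - 8: (9/4)*j >= 4 && z <= j + 4
Before z := z - 6: (9/4)*j >= 4 && z <= j + 10
Before m := d - u + 7: (9/4)*j >= 4 && z <= j + 10
Answer: WP = (9/4)*j >= 4 && z <= j + 10


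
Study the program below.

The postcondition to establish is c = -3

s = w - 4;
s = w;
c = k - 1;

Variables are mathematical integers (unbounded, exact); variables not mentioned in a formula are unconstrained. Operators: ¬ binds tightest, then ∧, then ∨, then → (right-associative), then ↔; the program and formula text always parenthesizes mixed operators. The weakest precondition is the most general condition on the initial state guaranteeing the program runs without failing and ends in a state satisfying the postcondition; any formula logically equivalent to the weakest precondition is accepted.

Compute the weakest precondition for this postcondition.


Working backward. After the program, c = -3 must hold.
Before c := k - 1: k = -2
Before s := w: k = -2
Before s := w - 4: k = -2
Answer: WP = k = -2


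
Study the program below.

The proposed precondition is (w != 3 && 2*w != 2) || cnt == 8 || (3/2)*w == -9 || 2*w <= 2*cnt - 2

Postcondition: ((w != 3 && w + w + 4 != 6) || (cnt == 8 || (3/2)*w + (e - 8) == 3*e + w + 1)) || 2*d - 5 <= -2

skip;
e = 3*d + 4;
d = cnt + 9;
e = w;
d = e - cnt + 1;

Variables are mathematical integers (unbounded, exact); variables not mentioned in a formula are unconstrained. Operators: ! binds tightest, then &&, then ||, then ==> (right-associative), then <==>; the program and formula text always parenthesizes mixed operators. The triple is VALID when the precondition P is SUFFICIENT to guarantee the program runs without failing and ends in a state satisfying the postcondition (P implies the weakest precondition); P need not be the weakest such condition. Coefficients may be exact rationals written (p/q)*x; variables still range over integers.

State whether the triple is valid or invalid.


Working backward. After the program, the postcondition ((w != 3 && w + w + 4 != 6) || (cnt == 8 || (3/2)*w + (e - 8) == 3*e + w + 1)) || 2*d - 5 <= -2 must hold; in canonical form it is (w != 3 && 2*w != 2) || cnt == 8 || (1/2)*w == 2*e + 9 || 2*d <= 3.
Before d := e - cnt + 1: (w != 3 && 2*w != 2) || cnt == 8 || (1/2)*w == 2*e + 9 || 2*e <= 2*cnt + 1
Before e := w: (w != 3 && 2*w != 2) || cnt == 8 || (3/2)*w == -9 || 2*w <= 2*cnt + 1
Before d := cnt + 9: (w != 3 && 2*w != 2) || cnt == 8 || (3/2)*w == -9 || 2*w <= 2*cnt + 1
Before e := 3*d + 4: (w != 3 && 2*w != 2) || cnt == 8 || (3/2)*w == -9 || 2*w <= 2*cnt + 1
Before skip: (w != 3 && 2*w != 2) || cnt == 8 || (3/2)*w == -9 || 2*w <= 2*cnt + 1
The weakest precondition is (w != 3 && 2*w != 2) || cnt == 8 || (3/2)*w == -9 || 2*w <= 2*cnt + 1.
Check whether (w != 3 && 2*w != 2) || cnt == 8 || (3/2)*w == -9 || 2*w <= 2*cnt - 2 implies it.
Every state satisfying the precondition satisfies the weakest precondition: the implication holds.
Answer: valid
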